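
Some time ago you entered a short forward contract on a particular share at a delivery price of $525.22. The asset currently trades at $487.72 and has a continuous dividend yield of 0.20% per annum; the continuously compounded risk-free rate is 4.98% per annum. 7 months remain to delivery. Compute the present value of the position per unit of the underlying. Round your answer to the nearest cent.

$23.03

Current fair forward for the remaining 7 months: F = S·e^((r − q)·T), (r − q) = 0.0498 − 0.0020 = 0.0478
F = 487.72 · e^(0.0478 × 7/12) = 487.72 × 1.028276 = 501.5108
Value of long forward = (F − K)·e^(−rT) = (501.5108 − 525.22) · e^(−0.0498·7/12)
= -23.7092 × 0.971368 = -23.03
Short position value = −(long value) = $23.03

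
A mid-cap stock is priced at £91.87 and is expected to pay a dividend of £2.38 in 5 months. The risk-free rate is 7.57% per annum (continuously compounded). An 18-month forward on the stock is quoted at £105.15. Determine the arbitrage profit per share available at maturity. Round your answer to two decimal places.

PV(dividends) I = 2.38·e^(−0.0757·5/12) = 2.3061
Fair forward F* = (S − I)·e^(rT) = (91.87 − 2.3061)·e^0.113550 = 89.5639 × 1.120248 = 100.3338
Market £105.15 > fair 100.3338: forward overpriced → cash-and-carry (borrow at r, buy the stock and collect the dividends, short the forward).
Profit at T = |F_mkt − F*| = |105.15 − 100.3338| = £4.82 per share

£4.82 per share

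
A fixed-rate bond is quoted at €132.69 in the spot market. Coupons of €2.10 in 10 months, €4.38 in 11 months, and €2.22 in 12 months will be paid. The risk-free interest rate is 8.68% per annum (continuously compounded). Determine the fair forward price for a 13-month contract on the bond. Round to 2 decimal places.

PV(coupons) I = 2.10·e^(−0.0868·10/12) + 4.38·e^(−0.0868·11/12) + 2.22·e^(−0.0868·12/12)
I = 1.9535 + 4.0450 + 2.0354 = 8.0339
F = (S − I)·e^(rT) = (132.69 − 8.0339) · e^(0.0868·13/12)
= 124.6561 · e^0.094033 = 124.6561 × 1.098596 = €136.95

€136.95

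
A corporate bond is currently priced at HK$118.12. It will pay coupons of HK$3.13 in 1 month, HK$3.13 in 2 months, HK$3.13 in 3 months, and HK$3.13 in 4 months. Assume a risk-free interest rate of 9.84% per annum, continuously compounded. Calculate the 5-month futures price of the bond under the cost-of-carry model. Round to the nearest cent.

PV(coupons) I = 3.13·e^(−0.0984·1/12) + 3.13·e^(−0.0984·2/12) + 3.13·e^(−0.0984·3/12) + 3.13·e^(−0.0984·4/12)
I = 3.1044 + 3.0791 + 3.0539 + 3.0290 = 12.2664
F = (S − I)·e^(rT) = (118.12 − 12.2664) · e^(0.0984·5/12)
= 105.8536 · e^0.041000 = 105.8536 × 1.041852 = HK$110.28

HK$110.28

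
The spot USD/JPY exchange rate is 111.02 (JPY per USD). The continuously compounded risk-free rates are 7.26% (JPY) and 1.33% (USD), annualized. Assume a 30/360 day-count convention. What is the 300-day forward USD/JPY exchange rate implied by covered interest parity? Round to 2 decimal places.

116.64

F = S·e^((r_JPY − r_USD)T) = 111.02 · e^((0.0726 − 0.0133) × 300/360)
= 111.02 · e^0.049417 = 111.02 × 1.050658
F = 116.64 JPY per USD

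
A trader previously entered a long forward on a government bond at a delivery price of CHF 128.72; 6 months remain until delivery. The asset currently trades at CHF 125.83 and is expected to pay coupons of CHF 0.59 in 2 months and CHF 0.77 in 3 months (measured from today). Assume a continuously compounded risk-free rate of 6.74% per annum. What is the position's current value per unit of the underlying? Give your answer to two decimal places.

PV(remaining coupons) I = 0.59·e^(−0.0674·2/12) + 0.77·e^(−0.0674·3/12) = 1.3405
Current forward F = (S − I)·e^(rT) = (125.83 − 1.3405)·e^(0.0674·6/12) = 124.4895 × 1.034274 = 128.7563
Value (long) = (F − K)·e^(−rT) = (128.7563 − 128.72) × 0.966862 = 0.0351
Value = CHF 0.04

CHF 0.04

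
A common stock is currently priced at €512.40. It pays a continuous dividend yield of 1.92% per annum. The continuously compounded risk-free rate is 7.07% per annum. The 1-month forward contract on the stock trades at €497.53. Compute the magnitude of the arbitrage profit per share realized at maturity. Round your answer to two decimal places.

Fair forward: F* = S·e^(carry·T), with carry = (r − q) = 0.0707 − 0.0192 = 0.0515
F* = 512.40 · e^(0.0515 × 1/12) = 512.40 · e^0.004292 = 512.40 × 1.004301 = €514.6038
Market €497.53 < fair €514.6038: forward underpriced → reverse cash-and-carry (short spot, go long the forward).
At maturity, profit = |F_mkt − F*| = |497.53 − 514.6038| = €17.07 per share

€17.07 per share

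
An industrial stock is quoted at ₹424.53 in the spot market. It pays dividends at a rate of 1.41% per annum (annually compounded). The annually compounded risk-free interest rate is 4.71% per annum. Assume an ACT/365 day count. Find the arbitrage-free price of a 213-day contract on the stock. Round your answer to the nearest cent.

F = S · (1+r)^T / (1+q)^T
= 424.53 × 1.027222 / 1.008204 = 424.53 × 1.018863
F = ₹432.54

₹432.54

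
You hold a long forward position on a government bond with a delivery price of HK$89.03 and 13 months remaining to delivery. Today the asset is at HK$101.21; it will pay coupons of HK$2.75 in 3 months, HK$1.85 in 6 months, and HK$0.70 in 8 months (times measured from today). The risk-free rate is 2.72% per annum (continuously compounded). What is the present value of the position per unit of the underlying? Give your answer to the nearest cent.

PV(remaining coupons) I = 2.75·e^(−0.0272·3/12) + 1.85·e^(−0.0272·6/12) + 0.70·e^(−0.0272·8/12) = 5.2438
Current forward F = (S − I)·e^(rT) = (101.21 − 5.2438)·e^(0.0272·13/12) = 95.9662 × 1.029905 = 98.8361
Value (long) = (F − K)·e^(−rT) = (98.8361 − 89.03) × 0.970963 = 9.5214
Value = HK$9.52

HK$9.52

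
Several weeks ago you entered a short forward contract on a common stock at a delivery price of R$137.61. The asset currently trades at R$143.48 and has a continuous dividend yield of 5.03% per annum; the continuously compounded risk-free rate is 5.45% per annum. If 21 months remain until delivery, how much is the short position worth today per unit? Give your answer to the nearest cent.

-R$6.30

Current fair forward for the remaining 21 months: F = S·e^((r − q)·T), (r − q) = 0.0545 − 0.0503 = 0.0042
F = 143.48 · e^(0.0042 × 21/12) = 143.48 × 1.007377 = 144.5385
Value of long forward = (F − K)·e^(−rT) = (144.5385 − 137.61) · e^(−0.0545·21/12)
= 6.9285 × 0.909032 = 6.30
Short position value = −(long value) = -R$6.30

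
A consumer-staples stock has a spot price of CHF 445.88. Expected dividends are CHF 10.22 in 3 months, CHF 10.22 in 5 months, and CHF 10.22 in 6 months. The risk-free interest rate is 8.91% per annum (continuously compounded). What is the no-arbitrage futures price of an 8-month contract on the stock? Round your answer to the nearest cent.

PV(dividends) I = 10.22·e^(−0.0891·3/12) + 10.22·e^(−0.0891·5/12) + 10.22·e^(−0.0891·6/12)
I = 9.9949 + 9.8475 + 9.7747 = 29.6171
F = (S − I)·e^(rT) = (445.88 − 29.6171) · e^(0.0891·8/12)
= 416.2629 · e^0.059400 = 416.2629 × 1.061200 = CHF 441.74

CHF 441.74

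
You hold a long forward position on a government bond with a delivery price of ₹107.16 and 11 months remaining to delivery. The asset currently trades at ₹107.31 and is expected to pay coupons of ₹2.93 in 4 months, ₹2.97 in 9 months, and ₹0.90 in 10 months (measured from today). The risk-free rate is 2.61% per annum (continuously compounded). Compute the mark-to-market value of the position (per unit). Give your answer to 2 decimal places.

-₹4.01

PV(remaining coupons) I = 2.93·e^(−0.0261·4/12) + 2.97·e^(−0.0261·9/12) + 0.90·e^(−0.0261·10/12) = 6.6977
Current forward F = (S − I)·e^(rT) = (107.31 − 6.6977)·e^(0.0261·11/12) = 100.6123 × 1.024213 = 103.0484
Value (long) = (F − K)·e^(−rT) = (103.0484 − 107.16) × 0.976359 = -4.0144
Value = -₹4.01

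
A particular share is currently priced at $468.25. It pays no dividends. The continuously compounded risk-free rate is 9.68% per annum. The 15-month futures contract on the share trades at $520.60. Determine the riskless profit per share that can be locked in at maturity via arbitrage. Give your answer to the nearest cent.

$7.88 per share

Fair futures: F* = S·e^(carry·T), with carry = r = 0.0968
F* = 468.25 · e^(0.0968 × 15/12) = 468.25 · e^0.121000 = 468.25 × 1.128625 = $528.4787
Market $520.60 < fair $528.4787: forward underpriced → reverse cash-and-carry (short spot, go long the forward).
At maturity, profit = |F_mkt − F*| = |520.60 − 528.4787| = $7.88 per share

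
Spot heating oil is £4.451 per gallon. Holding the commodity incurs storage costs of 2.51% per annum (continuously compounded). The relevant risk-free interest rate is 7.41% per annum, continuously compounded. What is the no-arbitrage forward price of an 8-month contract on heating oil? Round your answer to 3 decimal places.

£4.755 per gallon

Net carry = r + u − y = 0.0741 + 0.0251 − 0.0000 = 0.0992
F = S·e^((r+u−y)T) = 4.451 · e^(0.0992 × 8/12) = 4.451 · e^0.066133
= 4.451 × 1.068369 = £4.755 per gallon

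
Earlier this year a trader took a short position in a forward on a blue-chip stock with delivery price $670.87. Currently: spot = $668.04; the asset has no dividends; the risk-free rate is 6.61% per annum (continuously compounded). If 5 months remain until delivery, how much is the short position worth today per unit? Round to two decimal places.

-$15.39

Current fair forward for the remaining 5 months: F = S·e^(r·T), r = 0.0661
F = 668.04 · e^(0.0661 × 5/12) = 668.04 × 1.027924 = 686.6943
Value of long forward = (F − K)·e^(−rT) = (686.6943 − 670.87) · e^(−0.0661·5/12)
= 15.8243 × 0.972834 = 15.39
Short position value = −(long value) = -$15.39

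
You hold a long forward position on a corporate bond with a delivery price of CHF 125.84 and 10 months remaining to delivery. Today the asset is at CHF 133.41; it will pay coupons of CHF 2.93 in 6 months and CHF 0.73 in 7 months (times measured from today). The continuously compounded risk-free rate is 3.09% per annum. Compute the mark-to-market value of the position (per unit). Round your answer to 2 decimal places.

CHF 7.17

PV(remaining coupons) I = 2.93·e^(−0.0309·6/12) + 0.73·e^(−0.0309·7/12) = 3.6020
Current forward F = (S − I)·e^(rT) = (133.41 − 3.6020)·e^(0.0309·10/12) = 129.8080 × 1.026084 = 133.1939
Value (long) = (F − K)·e^(−rT) = (133.1939 − 125.84) × 0.974579 = 7.1670
Value = CHF 7.17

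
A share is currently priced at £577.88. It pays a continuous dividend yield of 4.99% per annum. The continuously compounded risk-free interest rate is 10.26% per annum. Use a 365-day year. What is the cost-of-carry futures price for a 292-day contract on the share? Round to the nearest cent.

F = S·e^((r − q)T) = 577.88 · e^((0.1026 − 0.0499) × 292/365)
= 577.88 · e^0.042160 = 577.88 × 1.043061
F = £602.76

£602.76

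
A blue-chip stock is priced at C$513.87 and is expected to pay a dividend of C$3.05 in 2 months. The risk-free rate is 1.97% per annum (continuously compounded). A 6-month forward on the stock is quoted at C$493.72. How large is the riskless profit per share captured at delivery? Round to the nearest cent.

PV(dividends) I = 3.05·e^(−0.0197·2/12) = 3.0400
Fair forward F* = (S − I)·e^(rT) = (513.87 − 3.0400)·e^0.009850 = 510.8300 × 1.009899 = 515.8867
Market C$493.72 < fair 515.8867: forward underpriced → reverse cash-and-carry (short the stock, invest proceeds at r, pay the dividends, go long the forward).
Profit at T = |F_mkt − F*| = |493.72 − 515.8867| = C$22.17 per share

C$22.17 per share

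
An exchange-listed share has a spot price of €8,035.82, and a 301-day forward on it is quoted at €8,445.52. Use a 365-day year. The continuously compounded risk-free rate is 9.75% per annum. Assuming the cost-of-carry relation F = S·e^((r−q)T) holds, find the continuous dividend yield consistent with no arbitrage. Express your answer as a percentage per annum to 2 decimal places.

From F = S·e^((r−q)T): (r − q) = ln(F/S)/T
ln(8445.52/8035.82) = ln(1.050984) = 0.049727
(r − q) = 0.049727 / (301/365) = 0.060300
q = r − ln(F/S)/T = 0.0975 − 0.060300 = 0.037200
q = 3.72%

3.72%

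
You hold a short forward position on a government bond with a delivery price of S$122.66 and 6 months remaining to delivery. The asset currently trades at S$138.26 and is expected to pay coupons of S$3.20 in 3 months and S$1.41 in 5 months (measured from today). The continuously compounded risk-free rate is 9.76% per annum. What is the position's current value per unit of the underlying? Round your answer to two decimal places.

-S$16.97

PV(remaining coupons) I = 3.20·e^(−0.0976·3/12) + 1.41·e^(−0.0976·5/12) = 4.4767
Current forward F = (S − I)·e^(rT) = (138.26 − 4.4767)·e^(0.0976·6/12) = 133.7833 × 1.050010 = 140.4738
Value (long) = (F − K)·e^(−rT) = (140.4738 − 122.66) × 0.952372 = 16.9654
Short position value = −(long value) = -S$16.97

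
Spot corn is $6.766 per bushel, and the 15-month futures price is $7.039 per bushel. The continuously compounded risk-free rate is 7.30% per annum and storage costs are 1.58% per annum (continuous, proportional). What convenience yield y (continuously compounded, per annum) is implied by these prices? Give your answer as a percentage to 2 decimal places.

5.72%

F = S·e^((r+u−y)T) ⇒ (r+u−y) = ln(F/S)/T
ln(7.039/6.766) = 0.039556; /T ⇒ 0.031645
y = r + u − ln(F/S)/T = 0.0730 + 0.0158 − 0.031645 = 0.057155
y = 5.72%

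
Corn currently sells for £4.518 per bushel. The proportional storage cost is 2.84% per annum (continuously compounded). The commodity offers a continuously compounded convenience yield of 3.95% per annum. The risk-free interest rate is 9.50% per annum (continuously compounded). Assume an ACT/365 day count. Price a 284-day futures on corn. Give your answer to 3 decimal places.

£4.823 per bushel

Net carry = r + u − y = 0.0950 + 0.0284 − 0.0395 = 0.0839
F = S·e^((r+u−y)T) = 4.518 · e^(0.0839 × 284/365) = 4.518 · e^0.065281
= 4.518 × 1.067459 = £4.823 per bushel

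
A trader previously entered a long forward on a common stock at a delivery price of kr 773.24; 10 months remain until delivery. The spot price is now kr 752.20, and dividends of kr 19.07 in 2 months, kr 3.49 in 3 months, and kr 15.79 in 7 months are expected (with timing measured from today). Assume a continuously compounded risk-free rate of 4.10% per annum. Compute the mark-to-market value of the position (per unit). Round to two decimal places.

-kr 32.88

PV(remaining dividends) I = 19.07·e^(−0.0410·2/12) + 3.49·e^(−0.0410·3/12) + 15.79·e^(−0.0410·7/12) = 37.8114
Current forward F = (S − I)·e^(rT) = (752.20 − 37.8114)·e^(0.0410·10/12) = 714.3886 × 1.034757 = 739.2186
Value (long) = (F − K)·e^(−rT) = (739.2186 − 773.24) × 0.966410 = -32.8786
Value = -kr 32.88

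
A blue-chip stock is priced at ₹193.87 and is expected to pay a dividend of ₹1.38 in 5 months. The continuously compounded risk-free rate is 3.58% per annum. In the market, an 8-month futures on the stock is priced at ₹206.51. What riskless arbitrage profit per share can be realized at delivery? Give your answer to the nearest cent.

₹9.35 per share

PV(dividends) I = 1.38·e^(−0.0358·5/12) = 1.3596
Fair futures F* = (S − I)·e^(rT) = (193.87 − 1.3596)·e^0.023867 = 192.5104 × 1.024154 = 197.1603
Market ₹206.51 > fair 197.1603: forward overpriced → cash-and-carry (borrow at r, buy the stock and collect the dividends, short the forward).
Profit at T = |F_mkt − F*| = |206.51 − 197.1603| = ₹9.35 per share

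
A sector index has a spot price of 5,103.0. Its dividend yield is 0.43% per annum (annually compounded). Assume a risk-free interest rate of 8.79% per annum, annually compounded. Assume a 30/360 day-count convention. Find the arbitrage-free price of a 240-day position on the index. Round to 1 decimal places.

5,382.4

F = S · (1+r)^T / (1+q)^T
= 5103.0 × 1.057773 / 1.002865 = 5103.0 × 1.054751
F = 5,382.4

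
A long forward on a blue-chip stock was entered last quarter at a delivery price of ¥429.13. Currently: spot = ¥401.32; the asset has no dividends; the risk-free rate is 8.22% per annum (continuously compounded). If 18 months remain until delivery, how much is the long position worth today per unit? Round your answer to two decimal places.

Current fair forward for the remaining 18 months: F = S·e^(r·T), r = 0.0822
F = 401.32 · e^(0.0822 × 18/12) = 401.32 × 1.131224 = 453.9828
Value of long forward = (F − K)·e^(−rT) = (453.9828 − 429.13) · e^(−0.0822·18/12)
= 24.8528 × 0.883998 = 21.97

¥21.97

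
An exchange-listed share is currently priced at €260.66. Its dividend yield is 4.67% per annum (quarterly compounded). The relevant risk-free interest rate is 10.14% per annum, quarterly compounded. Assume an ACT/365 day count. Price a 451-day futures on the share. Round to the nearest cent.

F = S · (1+r/4)^(4T) / (1+q/4)^(4T)
= 260.66 × 1.131710 / 1.059047 = 260.66 × 1.068612
F = €278.54

€278.54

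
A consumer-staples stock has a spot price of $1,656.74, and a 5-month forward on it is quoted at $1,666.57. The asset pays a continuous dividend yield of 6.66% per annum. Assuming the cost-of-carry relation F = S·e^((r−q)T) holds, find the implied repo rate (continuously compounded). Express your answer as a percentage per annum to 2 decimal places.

8.08%

From F = S·e^((r−q)T): (r − q) = ln(F/S)/T
ln(1666.57/1656.74) = ln(1.005933) = 0.005915
(r − q) = 0.005915 / (5/12) = 0.014196
r = ln(F/S)/T + q = 0.014196 + 0.0666 = 0.080796
r = 8.08%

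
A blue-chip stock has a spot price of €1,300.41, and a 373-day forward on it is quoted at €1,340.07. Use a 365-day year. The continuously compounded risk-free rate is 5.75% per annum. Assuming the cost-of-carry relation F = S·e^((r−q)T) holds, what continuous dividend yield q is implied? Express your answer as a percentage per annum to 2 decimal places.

2.81%

From F = S·e^((r−q)T): (r − q) = ln(F/S)/T
ln(1340.07/1300.41) = ln(1.030498) = 0.030042
(r − q) = 0.030042 / (373/365) = 0.029398
q = r − ln(F/S)/T = 0.0575 − 0.029398 = 0.028102
q = 2.81%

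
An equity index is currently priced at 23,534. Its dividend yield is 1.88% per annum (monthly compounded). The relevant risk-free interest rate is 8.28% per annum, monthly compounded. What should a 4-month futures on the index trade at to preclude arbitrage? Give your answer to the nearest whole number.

24,039

F = S · (1+r/12)^(12T) / (1+q/12)^(12T)
= 23534 × 1.027887 / 1.006281 = 23534 × 1.021471
F = 24,039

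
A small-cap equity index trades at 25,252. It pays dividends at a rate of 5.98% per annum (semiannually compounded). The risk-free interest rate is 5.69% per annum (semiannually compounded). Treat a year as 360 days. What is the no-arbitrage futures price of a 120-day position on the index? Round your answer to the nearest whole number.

25,228

F = S · (1+r/2)^(2T) / (1+q/2)^(2T)
= 25252 × 1.018878 / 1.019835 = 25252 × 0.999062
F = 25,228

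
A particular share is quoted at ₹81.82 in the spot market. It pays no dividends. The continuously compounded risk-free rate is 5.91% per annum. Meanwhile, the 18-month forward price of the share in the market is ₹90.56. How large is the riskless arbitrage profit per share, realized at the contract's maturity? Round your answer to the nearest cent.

₹1.16 per share

Fair forward: F* = S·e^(carry·T), with carry = r = 0.0591
F* = 81.82 · e^(0.0591 × 18/12) = 81.82 · e^0.088650 = 81.82 × 1.092698 = ₹89.4046
Market ₹90.56 > fair ₹89.4046: forward overpriced → cash-and-carry (buy spot, short the forward).
At maturity, profit = |F_mkt − F*| = |90.56 − 89.4046| = ₹1.16 per share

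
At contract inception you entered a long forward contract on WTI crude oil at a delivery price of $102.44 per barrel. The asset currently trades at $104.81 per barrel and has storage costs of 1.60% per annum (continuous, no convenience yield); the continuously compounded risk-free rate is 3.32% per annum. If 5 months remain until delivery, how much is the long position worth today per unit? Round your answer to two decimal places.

$4.48 per barrel

Current fair forward for the remaining 5 months: F = S·e^((r + u)·T), (r + u) = 0.0332 + 0.0160 = 0.0492
F = 104.81 · e^(0.0492 × 5/12) = 104.81 × 1.020712 = 106.9808
Value of long forward = (F − K)·e^(−rT) = (106.9808 − 102.44) · e^(−0.0332·5/12)
= 4.5408 × 0.986262 = 4.48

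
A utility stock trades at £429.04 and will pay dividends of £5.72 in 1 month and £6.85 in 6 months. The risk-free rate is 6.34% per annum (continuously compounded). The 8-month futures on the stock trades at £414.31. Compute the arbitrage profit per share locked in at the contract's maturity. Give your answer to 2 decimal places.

PV(dividends) I = 5.72·e^(−0.0634·1/12) + 6.85·e^(−0.0634·6/12) = 12.3261
Fair futures F* = (S − I)·e^(rT) = (429.04 − 12.3261)·e^0.042267 = 416.7139 × 1.043173 = 434.7047
Market £414.31 < fair 434.7047: forward underpriced → reverse cash-and-carry (short the stock, invest proceeds at r, pay the dividends, go long the forward).
Profit at T = |F_mkt − F*| = |414.31 − 434.7047| = £20.39 per share

£20.39 per share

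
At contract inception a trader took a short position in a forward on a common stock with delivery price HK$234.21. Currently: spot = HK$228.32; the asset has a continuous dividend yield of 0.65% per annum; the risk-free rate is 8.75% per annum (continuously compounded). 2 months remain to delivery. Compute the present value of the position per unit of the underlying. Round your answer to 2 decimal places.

Current fair forward for the remaining 2 months: F = S·e^((r − q)·T), (r − q) = 0.0875 − 0.0065 = 0.0810
F = 228.32 · e^(0.0810 × 2/12) = 228.32 × 1.013592 = 231.4233
Value of long forward = (F − K)·e^(−rT) = (231.4233 − 234.21) · e^(−0.0875·2/12)
= -2.7867 × 0.985522 = -2.75
Short position value = −(long value) = HK$2.75

HK$2.75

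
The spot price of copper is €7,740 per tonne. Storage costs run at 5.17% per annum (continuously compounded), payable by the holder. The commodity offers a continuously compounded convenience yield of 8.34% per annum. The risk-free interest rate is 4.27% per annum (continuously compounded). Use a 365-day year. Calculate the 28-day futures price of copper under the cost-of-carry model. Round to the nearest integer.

€7,747 per tonne

Net carry = r + u − y = 0.0427 + 0.0517 − 0.0834 = 0.0110
F = S·e^((r+u−y)T) = 7740 · e^(0.0110 × 28/365) = 7740 · e^0.000844
= 7740 × 1.000844 = €7,747 per tonne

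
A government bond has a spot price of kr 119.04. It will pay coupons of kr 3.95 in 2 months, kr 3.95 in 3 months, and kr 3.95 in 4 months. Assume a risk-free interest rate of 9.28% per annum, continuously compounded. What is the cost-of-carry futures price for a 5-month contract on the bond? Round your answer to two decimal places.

kr 111.70

PV(coupons) I = 3.95·e^(−0.0928·2/12) + 3.95·e^(−0.0928·3/12) + 3.95·e^(−0.0928·4/12)
I = 3.8894 + 3.8594 + 3.8297 = 11.5785
F = (S − I)·e^(rT) = (119.04 − 11.5785) · e^(0.0928·5/12)
= 107.4615 · e^0.038667 = 107.4615 × 1.039424 = kr 111.70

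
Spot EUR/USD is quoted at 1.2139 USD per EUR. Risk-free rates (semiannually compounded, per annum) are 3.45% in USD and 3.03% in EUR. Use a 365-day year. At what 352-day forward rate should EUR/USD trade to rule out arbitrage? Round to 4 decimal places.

1.2187

By covered interest parity, F = S · (1+r_USD/2)^(2T) / (1+r_EUR/2)^(2T)
= 1.2139 × 1.033538 / 1.029426 = 1.2139 × 1.003994
F = 1.2187 USD per EUR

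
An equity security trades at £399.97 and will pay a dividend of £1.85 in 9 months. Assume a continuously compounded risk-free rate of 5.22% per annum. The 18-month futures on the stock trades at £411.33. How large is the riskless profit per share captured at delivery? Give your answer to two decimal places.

PV(dividends) I = 1.85·e^(−0.0522·9/12) = 1.7790
Fair futures F* = (S − I)·e^(rT) = (399.97 − 1.7790)·e^0.078300 = 398.1910 × 1.081447 = 430.6225
Market £411.33 < fair 430.6225: forward underpriced → reverse cash-and-carry (short the stock, invest proceeds at r, pay the dividends, go long the forward).
Profit at T = |F_mkt − F*| = |411.33 − 430.6225| = £19.29 per share

£19.29 per share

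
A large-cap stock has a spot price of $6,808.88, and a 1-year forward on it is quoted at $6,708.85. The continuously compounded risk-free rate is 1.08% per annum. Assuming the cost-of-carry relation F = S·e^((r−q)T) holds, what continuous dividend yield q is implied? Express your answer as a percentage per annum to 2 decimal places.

From F = S·e^((r−q)T): (r − q) = ln(F/S)/T
ln(6708.85/6808.88) = ln(0.985309) = -0.014800
(r − q) = -0.014800 / (1) = -0.014800
q = r − ln(F/S)/T = 0.0108 + 0.014800 = 0.025600
q = 2.56%

2.56%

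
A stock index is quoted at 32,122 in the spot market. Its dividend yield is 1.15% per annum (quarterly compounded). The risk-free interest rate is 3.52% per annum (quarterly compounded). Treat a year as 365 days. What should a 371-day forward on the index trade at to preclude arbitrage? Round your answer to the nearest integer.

F = S · (1+r/4)^(4T) / (1+q/4)^(4T)
= 32122 × 1.036264 / 1.011741 = 32122 × 1.024238
F = 32,901

32,901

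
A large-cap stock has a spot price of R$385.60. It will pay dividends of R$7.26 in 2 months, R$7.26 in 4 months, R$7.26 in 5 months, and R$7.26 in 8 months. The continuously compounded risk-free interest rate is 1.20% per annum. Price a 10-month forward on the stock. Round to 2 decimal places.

PV(dividends) I = 7.26·e^(−0.0120·2/12) + 7.26·e^(−0.0120·4/12) + 7.26·e^(−0.0120·5/12) + 7.26·e^(−0.0120·8/12)
I = 7.2455 + 7.2310 + 7.2238 + 7.2022 = 28.9025
F = (S − I)·e^(rT) = (385.60 − 28.9025) · e^(0.0120·10/12)
= 356.6975 · e^0.010000 = 356.6975 × 1.010050 = R$360.28

R$360.28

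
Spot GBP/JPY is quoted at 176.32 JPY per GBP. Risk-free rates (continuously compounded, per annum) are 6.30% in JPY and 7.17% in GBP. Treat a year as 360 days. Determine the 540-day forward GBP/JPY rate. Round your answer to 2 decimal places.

F = S·e^((r_JPY − r_GBP)T) = 176.32 · e^((0.0630 − 0.0717) × 540/360)
= 176.32 · e^-0.013050 = 176.32 × 0.987035
F = 174.03 JPY per GBP

174.03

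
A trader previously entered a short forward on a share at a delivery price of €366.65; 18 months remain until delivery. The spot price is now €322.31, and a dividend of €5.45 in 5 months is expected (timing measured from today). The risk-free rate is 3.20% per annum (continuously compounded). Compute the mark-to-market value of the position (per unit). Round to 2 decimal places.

PV(remaining dividends) I = 5.45·e^(−0.0320·5/12) = 5.3778
Current forward F = (S − I)·e^(rT) = (322.31 − 5.3778)·e^(0.0320·18/12) = 316.9322 × 1.049171 = 332.5161
Value (long) = (F − K)·e^(−rT) = (332.5161 − 366.65) × 0.953134 = -32.5342
Short position value = −(long value) = €32.53

€32.53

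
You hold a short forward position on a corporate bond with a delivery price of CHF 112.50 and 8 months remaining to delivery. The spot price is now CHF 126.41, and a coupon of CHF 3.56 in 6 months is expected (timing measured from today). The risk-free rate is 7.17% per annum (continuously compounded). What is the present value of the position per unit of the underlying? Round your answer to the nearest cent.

-CHF 15.73

PV(remaining coupons) I = 3.56·e^(−0.0717·6/12) = 3.4346
Current forward F = (S − I)·e^(rT) = (126.41 − 3.4346)·e^(0.0717·8/12) = 122.9754 × 1.048961 = 128.9964
Value (long) = (F − K)·e^(−rT) = (128.9964 − 112.50) × 0.953324 = 15.7264
Short position value = −(long value) = -CHF 15.73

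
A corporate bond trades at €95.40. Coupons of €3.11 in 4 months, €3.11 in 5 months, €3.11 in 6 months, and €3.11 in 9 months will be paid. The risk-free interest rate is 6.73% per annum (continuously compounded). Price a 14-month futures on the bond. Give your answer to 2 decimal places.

€90.18

PV(coupons) I = 3.11·e^(−0.0673·4/12) + 3.11·e^(−0.0673·5/12) + 3.11·e^(−0.0673·6/12) + 3.11·e^(−0.0673·9/12)
I = 3.0410 + 3.0240 + 3.0071 + 2.9569 = 12.0290
F = (S − I)·e^(rT) = (95.40 − 12.0290) · e^(0.0673·14/12)
= 83.3710 · e^0.078517 = 83.3710 × 1.081682 = €90.18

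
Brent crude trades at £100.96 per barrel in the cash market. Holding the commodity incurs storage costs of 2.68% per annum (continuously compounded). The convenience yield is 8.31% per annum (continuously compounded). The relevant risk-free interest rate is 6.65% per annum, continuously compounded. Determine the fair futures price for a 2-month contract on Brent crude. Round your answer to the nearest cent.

Net carry = r + u − y = 0.0665 + 0.0268 − 0.0831 = 0.0102
F = S·e^((r+u−y)T) = 100.96 · e^(0.0102 × 2/12) = 100.96 · e^0.001700
= 100.96 × 1.001701 = £101.13 per barrel

£101.13 per barrel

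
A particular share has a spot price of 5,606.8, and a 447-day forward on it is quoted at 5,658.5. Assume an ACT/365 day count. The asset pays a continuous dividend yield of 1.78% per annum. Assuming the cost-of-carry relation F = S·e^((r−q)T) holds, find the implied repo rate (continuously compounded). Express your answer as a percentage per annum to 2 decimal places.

From F = S·e^((r−q)T): (r − q) = ln(F/S)/T
ln(5658.5/5606.8) = ln(1.009221) = 0.009179
(r − q) = 0.009179 / (447/365) = 0.007495
r = ln(F/S)/T + q = 0.007495 + 0.0178 = 0.025295
r = 2.53%

2.53%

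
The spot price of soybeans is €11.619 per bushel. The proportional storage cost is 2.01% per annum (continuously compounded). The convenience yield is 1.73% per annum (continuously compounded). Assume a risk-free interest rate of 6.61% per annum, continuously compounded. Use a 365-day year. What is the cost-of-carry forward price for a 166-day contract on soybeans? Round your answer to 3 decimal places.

Net carry = r + u − y = 0.0661 + 0.0201 − 0.0173 = 0.0689
F = S·e^((r+u−y)T) = 11.619 · e^(0.0689 × 166/365) = 11.619 · e^0.031335
= 11.619 × 1.031831 = €11.989 per bushel

€11.989 per bushel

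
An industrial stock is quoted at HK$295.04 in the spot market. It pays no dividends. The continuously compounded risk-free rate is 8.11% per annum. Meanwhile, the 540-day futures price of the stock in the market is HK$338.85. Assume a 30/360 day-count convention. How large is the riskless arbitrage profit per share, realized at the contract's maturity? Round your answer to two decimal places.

Fair futures: F* = S·e^(carry·T), with carry = r = 0.0811
F* = 295.04 · e^(0.0811 × 540/360) = 295.04 · e^0.121650 = 295.04 × 1.129359 = HK$333.2061
Market HK$338.85 > fair HK$333.2061: forward overpriced → cash-and-carry (buy spot, short the forward).
At maturity, profit = |F_mkt − F*| = |338.85 − 333.2061| = HK$5.64 per share

HK$5.64 per share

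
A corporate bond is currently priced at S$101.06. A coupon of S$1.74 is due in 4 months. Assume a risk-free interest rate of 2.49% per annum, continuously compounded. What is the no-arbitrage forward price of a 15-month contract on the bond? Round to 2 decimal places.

PV(coupons) I = 1.74·e^(−0.0249·4/12)
I = 1.7256
F = (S − I)·e^(rT) = (101.06 − 1.7256) · e^(0.0249·15/12)
= 99.3344 · e^0.031125 = 99.3344 × 1.031614 = S$102.47

S$102.47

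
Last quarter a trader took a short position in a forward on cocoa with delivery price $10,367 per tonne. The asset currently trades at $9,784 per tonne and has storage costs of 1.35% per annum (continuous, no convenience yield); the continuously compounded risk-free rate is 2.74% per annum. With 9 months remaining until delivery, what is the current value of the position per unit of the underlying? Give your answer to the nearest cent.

$272.57 per tonne

Current fair forward for the remaining 9 months: F = S·e^((r + u)·T), (r + u) = 0.0274 + 0.0135 = 0.0409
F = 9784 · e^(0.0409 × 9/12) = 9784 × 1.03115033 = 10088.7748
Value of long forward = (F − K)·e^(−rT) = (10088.7748 − 10367) · e^(−0.0274·9/12)
= -278.2252 × 0.97965971 = -272.57
Short position value = −(long value) = $272.57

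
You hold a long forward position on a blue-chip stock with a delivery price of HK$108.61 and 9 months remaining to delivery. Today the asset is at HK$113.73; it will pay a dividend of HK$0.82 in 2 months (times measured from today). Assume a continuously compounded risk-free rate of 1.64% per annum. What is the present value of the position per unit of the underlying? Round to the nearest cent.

PV(remaining dividends) I = 0.82·e^(−0.0164·2/12) = 0.8178
Current forward F = (S − I)·e^(rT) = (113.73 − 0.8178)·e^(0.0164·9/12) = 112.9122 × 1.012376 = 114.3096
Value (long) = (F − K)·e^(−rT) = (114.3096 − 108.61) × 0.987775 = 5.6299
Value = HK$5.63

HK$5.63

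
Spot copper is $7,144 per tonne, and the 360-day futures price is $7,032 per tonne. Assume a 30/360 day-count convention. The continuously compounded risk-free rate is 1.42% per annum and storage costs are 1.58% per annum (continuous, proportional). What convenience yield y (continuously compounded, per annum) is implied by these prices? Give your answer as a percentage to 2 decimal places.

F = S·e^((r+u−y)T) ⇒ (r+u−y) = ln(F/S)/T
ln(7032/7144) = -0.015802; /T ⇒ -0.015802
y = r + u − ln(F/S)/T = 0.0142 + 0.0158 + 0.015802 = 0.045802
y = 4.58%

4.58%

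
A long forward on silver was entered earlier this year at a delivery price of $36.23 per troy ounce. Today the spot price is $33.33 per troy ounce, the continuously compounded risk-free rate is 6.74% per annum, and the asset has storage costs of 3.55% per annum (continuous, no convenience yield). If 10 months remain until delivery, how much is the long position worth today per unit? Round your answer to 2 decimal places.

$0.08 per troy ounce

Current fair forward for the remaining 10 months: F = S·e^((r + u)·T), (r + u) = 0.0674 + 0.0355 = 0.1029
F = 33.33 · e^(0.1029 × 10/12) = 33.33 × 1.089534 = 36.3142
Value of long forward = (F − K)·e^(−rT) = (36.3142 − 36.23) · e^(−0.0674·10/12)
= 0.0842 × 0.945382 = 0.08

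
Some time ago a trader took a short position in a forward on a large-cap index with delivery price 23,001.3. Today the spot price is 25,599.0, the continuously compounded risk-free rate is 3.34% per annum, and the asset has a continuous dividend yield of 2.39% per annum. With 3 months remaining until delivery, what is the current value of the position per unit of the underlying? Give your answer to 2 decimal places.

-2636.46

Current fair forward for the remaining 3 months: F = S·e^((r − q)·T), (r − q) = 0.0334 − 0.0239 = 0.0095
F = 25599.0 · e^(0.0095 × 3/12) = 25599.0 × 1.00237782 = 25659.8698
Value of long forward = (F − K)·e^(−rT) = (25659.8698 − 23001.3) · e^(−0.0334·3/12)
= 2658.5698 × 0.99168476 = 2636.46
Short position value = −(long value) = -2636.46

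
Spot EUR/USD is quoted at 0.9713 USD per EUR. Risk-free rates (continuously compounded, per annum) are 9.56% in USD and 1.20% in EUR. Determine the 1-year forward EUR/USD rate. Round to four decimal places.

F = S·e^((r_USD − r_EUR)T) = 0.9713 · e^((0.0956 − 0.0120) × 1)
= 0.9713 · e^0.083600 = 0.9713 × 1.087194
F = 1.0560 USD per EUR

1.0560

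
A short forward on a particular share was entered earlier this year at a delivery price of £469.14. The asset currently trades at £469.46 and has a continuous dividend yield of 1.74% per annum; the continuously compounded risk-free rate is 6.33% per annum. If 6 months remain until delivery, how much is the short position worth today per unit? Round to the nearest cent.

-£10.87

Current fair forward for the remaining 6 months: F = S·e^((r − q)·T), (r − q) = 0.0633 − 0.0174 = 0.0459
F = 469.46 · e^(0.0459 × 6/12) = 469.46 × 1.023215 = 480.3585
Value of long forward = (F − K)·e^(−rT) = (480.3585 − 469.14) · e^(−0.0633·6/12)
= 11.2185 × 0.968846 = 10.87
Short position value = −(long value) = -£10.87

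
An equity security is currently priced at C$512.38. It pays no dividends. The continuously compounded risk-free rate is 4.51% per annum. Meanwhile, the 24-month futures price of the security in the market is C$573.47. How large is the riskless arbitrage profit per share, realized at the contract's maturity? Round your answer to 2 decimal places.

Fair futures: F* = S·e^(carry·T), with carry = r = 0.0451
F* = 512.38 · e^(0.0451 × 24/12) = 512.38 · e^0.090200 = 512.38 × 1.094393 = C$560.7451
Market C$573.47 > fair C$560.7451: forward overpriced → cash-and-carry (buy spot, short the forward).
At maturity, profit = |F_mkt − F*| = |573.47 − 560.7451| = C$12.72 per share

C$12.72 per share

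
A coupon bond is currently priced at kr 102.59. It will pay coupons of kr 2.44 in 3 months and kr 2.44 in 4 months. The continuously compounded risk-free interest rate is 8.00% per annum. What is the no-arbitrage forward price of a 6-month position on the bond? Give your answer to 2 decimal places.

kr 101.81

PV(coupons) I = 2.44·e^(−0.0800·3/12) + 2.44·e^(−0.0800·4/12)
I = 2.3917 + 2.3758 = 4.7675
F = (S − I)·e^(rT) = (102.59 − 4.7675) · e^(0.0800·6/12)
= 97.8225 · e^0.040000 = 97.8225 × 1.040811 = kr 101.81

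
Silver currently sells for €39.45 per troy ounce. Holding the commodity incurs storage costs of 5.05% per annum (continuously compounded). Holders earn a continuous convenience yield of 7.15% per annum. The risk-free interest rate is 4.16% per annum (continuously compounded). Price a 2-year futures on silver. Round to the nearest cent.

€41.11 per troy ounce

Net carry = r + u − y = 0.0416 + 0.0505 − 0.0715 = 0.0206
F = S·e^((r+u−y)T) = 39.45 · e^(0.0206 × 2) = 39.45 · e^0.041200
= 39.45 × 1.042060 = €41.11 per troy ounce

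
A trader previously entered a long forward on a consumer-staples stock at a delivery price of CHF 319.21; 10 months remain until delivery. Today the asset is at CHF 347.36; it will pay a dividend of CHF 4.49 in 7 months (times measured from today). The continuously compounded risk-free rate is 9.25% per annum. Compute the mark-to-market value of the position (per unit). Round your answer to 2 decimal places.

CHF 47.58

PV(remaining dividends) I = 4.49·e^(−0.0925·7/12) = 4.2541
Current forward F = (S − I)·e^(rT) = (347.36 − 4.2541)·e^(0.0925·10/12) = 343.1059 × 1.080132 = 370.5997
Value (long) = (F − K)·e^(−rT) = (370.5997 − 319.21) × 0.925813 = 47.5773
Value = CHF 47.58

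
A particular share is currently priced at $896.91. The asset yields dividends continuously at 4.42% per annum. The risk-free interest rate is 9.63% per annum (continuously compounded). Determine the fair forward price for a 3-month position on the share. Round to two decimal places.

$908.67

F = S·e^((r − q)T) = 896.91 · e^((0.0963 − 0.0442) × 3/12)
= 896.91 · e^0.013025 = 896.91 × 1.013110
F = $908.67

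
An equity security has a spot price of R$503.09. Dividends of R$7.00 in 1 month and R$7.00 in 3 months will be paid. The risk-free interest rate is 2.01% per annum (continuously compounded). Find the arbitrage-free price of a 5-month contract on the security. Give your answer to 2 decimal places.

R$493.25

PV(dividends) I = 7.00·e^(−0.0201·1/12) + 7.00·e^(−0.0201·3/12)
I = 6.9883 + 6.9649 = 13.9532
F = (S − I)·e^(rT) = (503.09 − 13.9532) · e^(0.0201·5/12)
= 489.1368 · e^0.008375 = 489.1368 × 1.008410 = R$493.25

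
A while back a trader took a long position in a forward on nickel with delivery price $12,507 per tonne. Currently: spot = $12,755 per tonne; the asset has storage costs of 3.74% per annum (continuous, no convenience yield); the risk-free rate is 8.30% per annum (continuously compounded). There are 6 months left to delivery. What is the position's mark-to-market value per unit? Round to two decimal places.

$997.18 per tonne

Current fair forward for the remaining 6 months: F = S·e^((r + u)·T), (r + u) = 0.0830 + 0.0374 = 0.1204
F = 12755 · e^(0.1204 × 6/12) = 12755 × 1.06204894 = 13546.4342
Value of long forward = (F − K)·e^(−rT) = (13546.4342 − 12507) · e^(−0.0830·6/12)
= 1039.4342 × 0.95934934 = 997.18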